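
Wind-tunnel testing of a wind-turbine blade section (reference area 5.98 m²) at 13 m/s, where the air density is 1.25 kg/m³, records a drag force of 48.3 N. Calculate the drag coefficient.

From D = ½ρv²S·CD, rearranging gives CD = 2D/(ρv²S).
CD = 2 × 48.3 / (1.25 × 13² × 5.98) = 0.0765

CD = 0.0765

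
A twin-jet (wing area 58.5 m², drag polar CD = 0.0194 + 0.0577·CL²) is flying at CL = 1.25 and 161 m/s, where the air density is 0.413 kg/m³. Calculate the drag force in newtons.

D = 34300 N

CD = 0.0194 + 0.0577 × 1.25² = 0.1096
D = ½ρv²S·CD = ½ × 0.413 × 161² × 58.5 × 0.1096 = 34300 N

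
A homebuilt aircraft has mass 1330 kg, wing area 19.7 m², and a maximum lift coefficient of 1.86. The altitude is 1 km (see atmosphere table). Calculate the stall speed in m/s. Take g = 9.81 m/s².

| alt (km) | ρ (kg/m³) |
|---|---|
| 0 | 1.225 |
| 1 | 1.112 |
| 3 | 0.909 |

V_stall = 25.3 m/s

At 1 km, from the table: ρ = 1.112 kg/m³.
Weight W = mg = 1330 × 9.81 = 13050 N.
V_stall = √(2W/(ρ·S·CL,max)) = √(2 × 13050 / (1.112 × 19.7 × 1.86))
V_stall = √640.4 = 25.3 m/s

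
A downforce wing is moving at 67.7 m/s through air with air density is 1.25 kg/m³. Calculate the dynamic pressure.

q = 2860 Pa

q = ½ρv² = ½ × 1.25 × 67.7² = 2860 Pa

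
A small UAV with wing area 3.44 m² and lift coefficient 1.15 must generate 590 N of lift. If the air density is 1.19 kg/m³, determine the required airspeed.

v = 15.8 m/s

L = ½ρv²S·CL ⇒ v = √(2L/(ρ·S·CL))
v = √(2 × 590 / (1.19 × 3.44 × 1.15)) = √250.7 = 15.8 m/s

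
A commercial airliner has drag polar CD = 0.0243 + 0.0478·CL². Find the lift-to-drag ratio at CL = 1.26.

L/D = 12.6

CD = 0.0243 + 0.0478 × 1.26² = 0.1002
L/D = CL/CD = 1.26 / 0.1002 = 12.6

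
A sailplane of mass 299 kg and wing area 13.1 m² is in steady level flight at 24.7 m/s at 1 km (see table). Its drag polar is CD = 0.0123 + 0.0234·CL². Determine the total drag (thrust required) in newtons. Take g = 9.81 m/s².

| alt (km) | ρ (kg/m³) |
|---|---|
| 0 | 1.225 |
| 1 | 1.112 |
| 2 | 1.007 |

D = 100 N

At 1 km, from the table: ρ = 1.112 kg/m³.
Weight W = mg = 299 × 9.81 = 2933.2 N; in level flight L = W.
Dynamic pressure q = 0.5 × 1.112 × 24.7² = 339.2 Pa.
CL = 2W/(ρv²S) = 2×2933.2/(1.112×24.7²×13.1) = 0.6601.
CD = 0.0123 + 0.0234 × 0.6601² = 0.0225.
D = q·S·CD = 339.2 × 13.1 × 0.0225 = 99.96 N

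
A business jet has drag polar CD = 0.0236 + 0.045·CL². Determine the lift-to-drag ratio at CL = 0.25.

L/D = 9.47

CD = 0.0236 + 0.045 × 0.25² = 0.02641
L/D = CL/CD = 0.25 / 0.02641 = 9.47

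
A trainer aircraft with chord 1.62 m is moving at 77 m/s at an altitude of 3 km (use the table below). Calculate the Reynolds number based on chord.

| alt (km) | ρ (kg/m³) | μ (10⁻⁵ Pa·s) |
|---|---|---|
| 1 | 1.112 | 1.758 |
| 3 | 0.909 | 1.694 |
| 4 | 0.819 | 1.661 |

Re = 6.69×10^6

At 3 km, from the table: ρ = 0.909 kg/m³, μ = 1.694×10⁻⁵ Pa·s.
Re = ρ·v·c/μ = 0.909 × 77 × 1.62 / (1.694×10⁻⁵) = 6.69×10^6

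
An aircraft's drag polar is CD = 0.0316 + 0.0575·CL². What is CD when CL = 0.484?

CD = 0.0451

CD = 0.0316 + 0.0575 × 0.484² = 0.0316 + 0.01347 = 0.0451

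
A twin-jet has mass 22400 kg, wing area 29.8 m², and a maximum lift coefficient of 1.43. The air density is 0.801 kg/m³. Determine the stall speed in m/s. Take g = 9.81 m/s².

V_stall = 113 m/s

At stall, lift equals weight: L = W = m·g = 22400 × 9.81 = 2.197×10^5 N.
V_stall = √(2W/(ρ·S·CL,max)) = √(2 × 2.197×10^5 / (0.801 × 29.8 × 1.43))
V_stall = √12880 = 113 m/s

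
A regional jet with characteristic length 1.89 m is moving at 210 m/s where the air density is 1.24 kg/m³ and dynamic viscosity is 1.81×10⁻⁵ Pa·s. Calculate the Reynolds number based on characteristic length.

Re = 2.72×10^7

Re = ρ·v·c/μ = 1.24 × 210 × 1.89 / (1.81×10⁻⁵) = 2.72×10^7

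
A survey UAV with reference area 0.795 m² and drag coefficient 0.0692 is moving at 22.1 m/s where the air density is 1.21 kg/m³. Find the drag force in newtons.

D = ½ρv²S·CD = ½ × 1.21 × 22.1² × 0.795 × 0.0692 = 16.3 N

D = 16.3 N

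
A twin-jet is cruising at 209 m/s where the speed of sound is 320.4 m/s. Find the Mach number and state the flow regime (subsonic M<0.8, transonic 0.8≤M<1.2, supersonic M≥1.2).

M = v/a = 209 / 320.4 = 0.652
M = 0.652 → subsonic.

M = 0.652 (subsonic)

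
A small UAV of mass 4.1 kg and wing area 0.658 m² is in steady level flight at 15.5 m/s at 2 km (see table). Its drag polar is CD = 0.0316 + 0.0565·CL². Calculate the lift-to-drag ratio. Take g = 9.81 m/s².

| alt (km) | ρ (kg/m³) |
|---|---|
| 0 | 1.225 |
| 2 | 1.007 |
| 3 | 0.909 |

L/D = 11

At 2 km, from the table: ρ = 1.007 kg/m³.
Weight W = mg = 4.1 × 9.81 = 40.221 N; in level flight L = W.
Dynamic pressure q = 0.5 × 1.007 × 15.5² = 121 Pa.
Required CL = L/(qS) = 40.221/(121·0.658) = 0.5053.
CD = 0.0316 + 0.0565 × 0.5053² = 0.04603.
L/D = CL/CD = 0.5053 / 0.04603 = 11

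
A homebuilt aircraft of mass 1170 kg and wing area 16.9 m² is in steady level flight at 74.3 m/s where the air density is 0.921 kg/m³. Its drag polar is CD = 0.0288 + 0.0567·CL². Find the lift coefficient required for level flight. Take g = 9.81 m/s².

CL = 0.267

Level flight ⇒ L = W = m·g = 1170 × 9.81 = 11478 N.
Dynamic pressure q = 0.5 × 0.921 × 74.3² = 2542 Pa.
Required CL = L/(qS) = 11478/(2542·16.9) = 0.2672.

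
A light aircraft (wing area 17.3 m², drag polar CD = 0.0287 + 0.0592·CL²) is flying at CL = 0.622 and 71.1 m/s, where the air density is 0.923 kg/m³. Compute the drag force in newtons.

CD = 0.0287 + 0.0592 × 0.622² = 0.0516
D = ½ρv²S·CD = ½ × 0.923 × 71.1² × 17.3 × 0.0516 = 2080 N

D = 2080 N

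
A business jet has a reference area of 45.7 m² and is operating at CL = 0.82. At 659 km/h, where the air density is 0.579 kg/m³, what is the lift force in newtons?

L = 3.64×10^5 N

Convert speed: v = 659 km/h ÷ 3.6 = 183.1 m/s.
L = ½ρv²S·CL = ½ × 0.579 × 183.1² × 45.7 × 0.82 = 3.64×10^5 N ≈ 364 kN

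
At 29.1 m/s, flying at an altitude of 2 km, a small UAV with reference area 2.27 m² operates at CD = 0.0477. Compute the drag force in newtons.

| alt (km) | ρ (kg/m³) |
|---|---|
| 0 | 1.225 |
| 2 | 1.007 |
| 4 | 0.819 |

D = 46.2 N

At 2 km, from the table: ρ = 1.007 kg/m³.
Dynamic pressure q = ½ρv² = ½ × 1.007 × 29.1² = 426.4 Pa.
D = q·S·CD = 426.4 × 2.27 × 0.0477 = 46.2 N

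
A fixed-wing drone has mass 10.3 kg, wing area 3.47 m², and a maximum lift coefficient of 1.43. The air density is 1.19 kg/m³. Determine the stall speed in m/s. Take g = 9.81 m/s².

V_stall = 5.85 m/s

Weight W = mg = 10.3 × 9.81 = 101 N.
V_stall = √(2W/(ρ·S·CL,max)) = √(2 × 101 / (1.19 × 3.47 × 1.43))
V_stall = √34.22 = 5.85 m/s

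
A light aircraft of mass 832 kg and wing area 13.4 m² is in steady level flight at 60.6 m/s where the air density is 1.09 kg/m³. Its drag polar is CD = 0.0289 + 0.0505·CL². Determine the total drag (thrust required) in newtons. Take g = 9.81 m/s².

D = 901 N

In steady level flight, lift balances weight: W = mg = 832 × 9.81 = 8161.9 N.
q = ½ρv² = ½ × 1.09 × 60.6² = 2001 Pa.
CL = 2W/(ρv²S) = 2×8161.9/(1.09×60.6²×13.4) = 0.3043.
CD = 0.0289 + 0.0505 × 0.3043² = 0.03358.
D = q·S·CD = 2001 × 13.4 × 0.03358 = 900.5 N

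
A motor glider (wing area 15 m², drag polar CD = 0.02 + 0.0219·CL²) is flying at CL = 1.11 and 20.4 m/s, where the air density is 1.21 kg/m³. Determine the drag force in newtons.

CD = 0.02 + 0.0219 × 1.11² = 0.04698
D = ½ρv²S·CD = ½ × 1.21 × 20.4² × 15 × 0.04698 = 177 N

D = 177 N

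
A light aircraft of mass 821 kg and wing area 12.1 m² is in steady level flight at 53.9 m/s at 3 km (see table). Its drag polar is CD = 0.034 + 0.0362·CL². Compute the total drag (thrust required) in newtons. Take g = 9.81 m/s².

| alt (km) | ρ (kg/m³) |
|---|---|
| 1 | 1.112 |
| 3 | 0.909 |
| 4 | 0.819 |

At 3 km, from the table: ρ = 0.909 kg/m³.
Weight W = mg = 821 × 9.81 = 8054 N; in level flight L = W.
q = ½ρv² = ½ × 0.909 × 53.9² = 1320 Pa.
CL = 2W/(ρv²S) = 2×8054/(0.909×53.9²×12.1) = 0.5041.
CD = 0.034 + 0.0362 × 0.5041² = 0.0432.
D = q·S·CD = 1320 × 12.1 × 0.0432 = 690.2 N

D = 690 N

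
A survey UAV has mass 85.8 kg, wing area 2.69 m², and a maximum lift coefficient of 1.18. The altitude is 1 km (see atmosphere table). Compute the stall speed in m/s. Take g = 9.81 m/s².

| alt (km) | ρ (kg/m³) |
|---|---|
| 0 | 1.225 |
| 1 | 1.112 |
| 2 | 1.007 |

At 1 km, from the table: ρ = 1.112 kg/m³.
Weight W = mg = 85.8 × 9.81 = 841.7 N.
V_stall = √(2W/(ρ·S·CL,max)) = √(2 × 841.7 / (1.112 × 2.69 × 1.18))
V_stall = √476.9 = 21.8 m/s

V_stall = 21.8 m/s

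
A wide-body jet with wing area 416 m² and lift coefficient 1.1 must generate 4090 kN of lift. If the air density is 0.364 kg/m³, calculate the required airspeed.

v = 222 m/s

L = ½ρv²S·CL ⇒ v = √(2L/(ρ·S·CL))
v = √(2 × 4.09×10^6 / (0.364 × 416 × 1.1)) = √49110 = 222 m/s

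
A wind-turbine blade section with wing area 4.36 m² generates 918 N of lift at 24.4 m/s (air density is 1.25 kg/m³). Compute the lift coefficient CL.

From L = ½ρv²S·CL, rearranging gives CL = 2L/(ρv²S).
CL = 2 × 918 / (1.25 × 24.4² × 4.36) = 0.566

CL = 0.566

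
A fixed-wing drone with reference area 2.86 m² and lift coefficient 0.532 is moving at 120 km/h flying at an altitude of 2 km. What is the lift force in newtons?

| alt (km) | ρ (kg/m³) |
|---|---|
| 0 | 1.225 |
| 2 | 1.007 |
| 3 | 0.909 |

L = 851 N

At 2 km, from the table: ρ = 1.007 kg/m³.
Convert speed: v = 120 km/h ÷ 3.6 = 33.33 m/s.
L = ½ρv²S·CL = ½ × 1.007 × 33.33² × 2.86 × 0.532 = 851 N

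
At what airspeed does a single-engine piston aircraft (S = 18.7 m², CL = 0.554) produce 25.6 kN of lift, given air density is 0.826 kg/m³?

L = ½ρv²S·CL ⇒ v = √(2L/(ρ·S·CL))
v = √(2 × 25600 / (0.826 × 18.7 × 0.554)) = √5983 = 77.4 m/s

v = 77.4 m/s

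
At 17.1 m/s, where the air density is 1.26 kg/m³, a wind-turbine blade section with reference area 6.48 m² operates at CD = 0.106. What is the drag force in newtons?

D = ½ρv²S·CD = ½ × 1.26 × 17.1² × 6.48 × 0.106 = 127 N

D = 127 N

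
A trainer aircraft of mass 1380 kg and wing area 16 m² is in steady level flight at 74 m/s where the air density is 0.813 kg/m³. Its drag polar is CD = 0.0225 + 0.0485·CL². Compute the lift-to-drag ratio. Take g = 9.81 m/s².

L/D = 12.9

In steady level flight, lift balances weight: W = mg = 1380 × 9.81 = 13538 N.
q = ½ρv² = ½ × 0.813 × 74² = 2226 Pa.
CL = W/(q·S) = 13538 / (2226 × 16) = 0.3801.
CD = 0.0225 + 0.0485 × 0.3801² = 0.02951.
L/D = CL/CD = 0.3801 / 0.02951 = 12.9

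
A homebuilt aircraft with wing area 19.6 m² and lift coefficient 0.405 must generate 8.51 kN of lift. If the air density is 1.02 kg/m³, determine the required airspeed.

L = ½ρv²S·CL ⇒ v = √(2L/(ρ·S·CL))
v = √(2 × 8510 / (1.02 × 19.6 × 0.405)) = √2102 = 45.8 m/s

v = 45.8 m/s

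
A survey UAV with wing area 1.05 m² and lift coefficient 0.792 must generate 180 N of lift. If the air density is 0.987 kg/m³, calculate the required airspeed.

v = 20.9 m/s

L = ½ρv²S·CL ⇒ v = √(2L/(ρ·S·CL))
v = √(2 × 180 / (0.987 × 1.05 × 0.792)) = √438.6 = 20.9 m/s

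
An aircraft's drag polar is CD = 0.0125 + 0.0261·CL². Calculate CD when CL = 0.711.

CD = 0.0125 + 0.0261 × 0.711² = 0.0125 + 0.01319 = 0.0257

CD = 0.0257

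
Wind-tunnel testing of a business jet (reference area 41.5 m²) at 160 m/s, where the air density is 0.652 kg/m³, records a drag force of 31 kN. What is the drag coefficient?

CD = 0.0895

From D = ½ρv²S·CD, rearranging gives CD = 2D/(ρv²S).
CD = 2 × 31000 / (0.652 × 160² × 41.5) = 0.0895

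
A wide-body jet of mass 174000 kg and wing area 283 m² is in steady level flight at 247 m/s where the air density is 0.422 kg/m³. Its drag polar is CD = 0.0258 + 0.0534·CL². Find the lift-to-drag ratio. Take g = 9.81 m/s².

Level flight ⇒ L = W = m·g = 174000 × 9.81 = 1.7069×10^6 N.
Dynamic pressure q = 0.5 × 0.422 × 247² = 12870 Pa.
Required CL = L/(qS) = 1.7069×10^6/(12870·283) = 0.4685.
CD = 0.0258 + 0.0534 × 0.4685² = 0.03752.
L/D = CL/CD = 0.4685 / 0.03752 = 12.5

L/D = 12.5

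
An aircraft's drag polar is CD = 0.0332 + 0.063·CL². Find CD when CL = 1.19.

CD = 0.0332 + 0.063 × 1.19² = 0.0332 + 0.08921 = 0.122

CD = 0.122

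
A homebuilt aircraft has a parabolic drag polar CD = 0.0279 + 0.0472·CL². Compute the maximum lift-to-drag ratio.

For CD = CD0 + K·CL², (L/D)max occurs at CL* = √(CD0/K) and equals 1/(2√(K·CD0)).
(L/D)max = 1/(2√(0.0472 × 0.0279)) = 1/(2 × 0.03629) = 13.8

(L/D)max = 13.8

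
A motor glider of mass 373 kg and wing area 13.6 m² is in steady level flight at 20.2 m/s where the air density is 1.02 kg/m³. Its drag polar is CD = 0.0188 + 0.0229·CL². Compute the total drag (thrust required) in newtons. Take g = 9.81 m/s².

Level flight ⇒ L = W = m·g = 373 × 9.81 = 3659.1 N.
Dynamic pressure q = 0.5 × 1.02 × 20.2² = 208.1 Pa.
Required CL = L/(qS) = 3659.1/(208.1·13.6) = 1.293.
CD = 0.0188 + 0.0229 × 1.293² = 0.05708.
D = q·S·CD = 208.1 × 13.6 × 0.05708 = 161.5 N

D = 162 N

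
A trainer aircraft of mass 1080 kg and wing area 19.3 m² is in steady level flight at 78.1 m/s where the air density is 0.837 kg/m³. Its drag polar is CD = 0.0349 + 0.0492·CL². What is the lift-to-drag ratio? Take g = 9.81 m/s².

Weight W = mg = 1080 × 9.81 = 10595 N; in level flight L = W.
q = ½ρv² = ½ × 0.837 × 78.1² = 2553 Pa.
CL = W/(q·S) = 10595 / (2553 × 19.3) = 0.215.
CD = 0.0349 + 0.0492 × 0.215² = 0.03718.
L/D = CL/CD = 0.215 / 0.03718 = 5.78

L/D = 5.78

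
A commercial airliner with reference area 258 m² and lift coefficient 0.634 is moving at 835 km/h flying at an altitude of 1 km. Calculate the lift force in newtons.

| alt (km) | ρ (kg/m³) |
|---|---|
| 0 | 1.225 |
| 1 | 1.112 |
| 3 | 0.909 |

L = 4.89×10^6 N

At 1 km, from the table: ρ = 1.112 kg/m³.
Convert speed: v = 835 km/h ÷ 3.6 = 231.9 m/s.
Dynamic pressure q = ½ρv² = ½ × 1.112 × 231.9² = 29910 Pa.
L = q·S·CL = 29910 × 258 × 0.634 = 4.89×10^6 N ≈ 4890 kN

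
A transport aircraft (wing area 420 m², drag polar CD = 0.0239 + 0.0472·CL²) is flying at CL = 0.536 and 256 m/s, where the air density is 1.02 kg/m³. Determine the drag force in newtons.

CD = 0.0239 + 0.0472 × 0.536² = 0.03746
D = ½ρv²S·CD = ½ × 1.02 × 256² × 420 × 0.03746 = 5.26×10^5 N

D = 5.26×10^5 N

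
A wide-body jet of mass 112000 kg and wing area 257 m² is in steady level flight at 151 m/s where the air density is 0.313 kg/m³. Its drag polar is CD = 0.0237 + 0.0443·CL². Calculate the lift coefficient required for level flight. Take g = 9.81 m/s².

In steady level flight, lift balances weight: W = mg = 112000 × 9.81 = 1.0987×10^6 N.
Dynamic pressure q = 0.5 × 0.313 × 151² = 3568 Pa.
Required CL = L/(qS) = 1.0987×10^6/(3568·257) = 1.198.

CL = 1.2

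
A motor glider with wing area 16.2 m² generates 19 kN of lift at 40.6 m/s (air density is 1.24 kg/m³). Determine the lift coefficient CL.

CL = 1.15

From L = ½ρv²S·CL, rearranging gives CL = 2L/(ρv²S).
CL = 2 × 19000 / (1.24 × 40.6² × 16.2) = 1.15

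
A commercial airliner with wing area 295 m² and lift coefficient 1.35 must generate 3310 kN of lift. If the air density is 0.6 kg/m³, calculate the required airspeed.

v = 166 m/s

L = ½ρv²S·CL ⇒ v = √(2L/(ρ·S·CL))
v = √(2 × 3.31×10^6 / (0.6 × 295 × 1.35)) = √27700 = 166 m/s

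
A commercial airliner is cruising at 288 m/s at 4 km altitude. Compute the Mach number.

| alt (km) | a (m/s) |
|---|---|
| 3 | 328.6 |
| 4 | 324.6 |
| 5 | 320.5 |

At 4 km, from the table: a = 324.6 m/s.
M = v/a = 288 / 324.6 = 0.887

M = 0.887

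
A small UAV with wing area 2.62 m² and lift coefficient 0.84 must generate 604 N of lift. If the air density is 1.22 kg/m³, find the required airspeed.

v = 21.2 m/s

L = ½ρv²S·CL ⇒ v = √(2L/(ρ·S·CL))
v = √(2 × 604 / (1.22 × 2.62 × 0.84)) = √449.9 = 21.2 m/s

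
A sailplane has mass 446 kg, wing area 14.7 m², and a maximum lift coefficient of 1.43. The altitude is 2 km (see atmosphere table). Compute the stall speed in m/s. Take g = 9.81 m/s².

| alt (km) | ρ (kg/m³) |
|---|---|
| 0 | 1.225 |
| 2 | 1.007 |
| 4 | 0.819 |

At 2 km, from the table: ρ = 1.007 kg/m³.
Stall occurs when L = W at CL,max. W = mg = 446 × 9.81 = 4375 N.
From L = ½ρV²S·CL,max = W: V_stall = √(2W/(ρSCL,max)) = √(2·4375/(1.007·14.7·1.43))
V_stall = √413.4 = 20.3 m/s

V_stall = 20.3 m/s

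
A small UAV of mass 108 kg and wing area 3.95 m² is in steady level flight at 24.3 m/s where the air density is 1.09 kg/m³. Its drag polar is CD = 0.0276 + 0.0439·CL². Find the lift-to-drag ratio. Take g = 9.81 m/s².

In steady level flight, lift balances weight: W = mg = 108 × 9.81 = 1059.5 N.
q = ½ρv² = ½ × 1.09 × 24.3² = 321.8 Pa.
CL = W/(q·S) = 1059.5 / (321.8 × 3.95) = 0.8335.
CD = 0.0276 + 0.0439 × 0.8335² = 0.0581.
L/D = CL/CD = 0.8335 / 0.0581 = 14.3

L/D = 14.3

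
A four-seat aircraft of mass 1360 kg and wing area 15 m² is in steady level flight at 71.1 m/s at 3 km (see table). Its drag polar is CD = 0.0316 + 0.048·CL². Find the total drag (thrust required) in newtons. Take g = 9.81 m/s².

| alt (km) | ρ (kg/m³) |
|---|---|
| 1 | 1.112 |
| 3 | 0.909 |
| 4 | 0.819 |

At 3 km, from the table: ρ = 0.909 kg/m³.
Weight W = mg = 1360 × 9.81 = 13342 N; in level flight L = W.
Dynamic pressure q = 0.5 × 0.909 × 71.1² = 2298 Pa.
CL = 2W/(ρv²S) = 2×13342/(0.909×71.1²×15) = 0.3871.
CD = 0.0316 + 0.048 × 0.3871² = 0.03879.
D = q·S·CD = 2298 × 15 × 0.03879 = 1337 N

D = 1340 N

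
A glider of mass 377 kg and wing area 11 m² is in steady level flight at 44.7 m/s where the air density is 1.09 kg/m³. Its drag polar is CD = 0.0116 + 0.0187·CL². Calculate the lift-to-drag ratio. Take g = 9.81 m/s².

L/D = 23.1

Level flight ⇒ L = W = m·g = 377 × 9.81 = 3698.4 N.
q = ½ρv² = ½ × 1.09 × 44.7² = 1089 Pa.
CL = 2W/(ρv²S) = 2×3698.4/(1.09×44.7²×11) = 0.3087.
CD = 0.0116 + 0.0187 × 0.3087² = 0.01338.
L/D = CL/CD = 0.3087 / 0.01338 = 23.1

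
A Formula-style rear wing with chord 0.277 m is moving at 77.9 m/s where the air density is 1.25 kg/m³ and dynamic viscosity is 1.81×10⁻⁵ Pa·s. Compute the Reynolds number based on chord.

Re = 1.49×10^6

Re = ρ·v·c/μ = 1.25 × 77.9 × 0.277 / (1.81×10⁻⁵) = 1.49×10^6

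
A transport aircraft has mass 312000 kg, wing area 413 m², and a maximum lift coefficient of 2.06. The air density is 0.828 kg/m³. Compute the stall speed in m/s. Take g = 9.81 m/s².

V_stall = 93.2 m/s

At stall, lift equals weight: L = W = m·g = 312000 × 9.81 = 3.061×10^6 N.
V_stall = √(2W/(ρ·S·CL,max)) = √(2 × 3.061×10^6 / (0.828 × 413 × 2.06))
V_stall = √8690 = 93.2 m/s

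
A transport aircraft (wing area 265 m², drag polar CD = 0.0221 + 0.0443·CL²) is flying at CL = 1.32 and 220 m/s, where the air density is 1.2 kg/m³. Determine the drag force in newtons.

D = 7.64×10^5 N

CD = 0.0221 + 0.0443 × 1.32² = 0.09929
D = ½ρv²S·CD = ½ × 1.2 × 220² × 265 × 0.09929 = 7.64×10^5 N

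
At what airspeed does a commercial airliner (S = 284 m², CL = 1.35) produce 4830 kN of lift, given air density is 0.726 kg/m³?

L = ½ρv²S·CL ⇒ v = √(2L/(ρ·S·CL))
v = √(2 × 4.83×10^6 / (0.726 × 284 × 1.35)) = √34700 = 186 m/s

v = 186 m/s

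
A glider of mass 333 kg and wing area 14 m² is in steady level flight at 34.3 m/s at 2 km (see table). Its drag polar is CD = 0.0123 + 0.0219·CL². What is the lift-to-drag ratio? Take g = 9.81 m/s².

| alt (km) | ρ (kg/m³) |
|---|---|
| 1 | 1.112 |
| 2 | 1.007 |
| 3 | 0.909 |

L/D = 25.1

At 2 km, from the table: ρ = 1.007 kg/m³.
Level flight ⇒ L = W = m·g = 333 × 9.81 = 3266.7 N.
Dynamic pressure q = 0.5 × 1.007 × 34.3² = 592.4 Pa.
Required CL = L/(qS) = 3266.7/(592.4·14) = 0.3939.
CD = 0.0123 + 0.0219 × 0.3939² = 0.0157.
L/D = CL/CD = 0.3939 / 0.0157 = 25.1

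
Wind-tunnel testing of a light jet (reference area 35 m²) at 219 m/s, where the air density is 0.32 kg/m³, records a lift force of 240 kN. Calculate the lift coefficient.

From L = ½ρv²S·CL, rearranging gives CL = 2L/(ρv²S).
CL = 2 × 2.4×10^5 / (0.32 × 219² × 35) = 0.894

CL = 0.894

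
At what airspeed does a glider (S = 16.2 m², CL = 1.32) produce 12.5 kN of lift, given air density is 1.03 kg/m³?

v = 33.7 m/s

L = ½ρv²S·CL ⇒ v = √(2L/(ρ·S·CL))
v = √(2 × 12500 / (1.03 × 16.2 × 1.32)) = √1135 = 33.7 m/s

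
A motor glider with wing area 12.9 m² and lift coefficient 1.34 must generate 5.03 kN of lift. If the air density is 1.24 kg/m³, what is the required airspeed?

L = ½ρv²S·CL ⇒ v = √(2L/(ρ·S·CL))
v = √(2 × 5030 / (1.24 × 12.9 × 1.34)) = √469.3 = 21.7 m/s

v = 21.7 m/s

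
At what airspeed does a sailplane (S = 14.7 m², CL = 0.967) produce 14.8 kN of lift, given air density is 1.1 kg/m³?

v = 43.5 m/s

L = ½ρv²S·CL ⇒ v = √(2L/(ρ·S·CL))
v = √(2 × 14800 / (1.1 × 14.7 × 0.967)) = √1893 = 43.5 m/s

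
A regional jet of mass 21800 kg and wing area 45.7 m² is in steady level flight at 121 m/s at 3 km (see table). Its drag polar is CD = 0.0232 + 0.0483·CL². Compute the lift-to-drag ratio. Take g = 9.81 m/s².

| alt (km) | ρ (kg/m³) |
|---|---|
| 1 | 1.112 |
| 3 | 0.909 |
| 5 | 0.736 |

L/D = 14.9

At 3 km, from the table: ρ = 0.909 kg/m³.
Weight W = mg = 21800 × 9.81 = 2.1386×10^5 N; in level flight L = W.
Dynamic pressure q = 0.5 × 0.909 × 121² = 6654 Pa.
CL = 2W/(ρv²S) = 2×2.1386×10^5/(0.909×121²×45.7) = 0.7032.
CD = 0.0232 + 0.0483 × 0.7032² = 0.04709.
L/D = CL/CD = 0.7032 / 0.04709 = 14.9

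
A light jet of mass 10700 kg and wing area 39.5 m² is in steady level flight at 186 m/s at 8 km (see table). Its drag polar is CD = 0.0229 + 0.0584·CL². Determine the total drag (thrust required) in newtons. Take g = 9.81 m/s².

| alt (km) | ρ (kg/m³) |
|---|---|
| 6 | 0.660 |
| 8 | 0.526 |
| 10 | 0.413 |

At 8 km, from the table: ρ = 0.526 kg/m³.
In steady level flight, lift balances weight: W = mg = 10700 × 9.81 = 1.0497×10^5 N.
Dynamic pressure q = 0.5 × 0.526 × 186² = 9099 Pa.
CL = 2W/(ρv²S) = 2×1.0497×10^5/(0.526×186²×39.5) = 0.2921.
CD = 0.0229 + 0.0584 × 0.2921² = 0.02788.
D = q·S·CD = 9099 × 39.5 × 0.02788 = 10020 N

D = 10000 N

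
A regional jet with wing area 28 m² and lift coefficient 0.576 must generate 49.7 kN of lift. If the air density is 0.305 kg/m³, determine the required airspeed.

v = 142 m/s

L = ½ρv²S·CL ⇒ v = √(2L/(ρ·S·CL))
v = √(2 × 49700 / (0.305 × 28 × 0.576)) = √20210 = 142 m/s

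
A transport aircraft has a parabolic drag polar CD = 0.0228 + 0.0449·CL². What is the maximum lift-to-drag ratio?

For CD = CD0 + K·CL², (L/D)max occurs at CL* = √(CD0/K) and equals 1/(2√(K·CD0)).
(L/D)max = 1/(2√(0.0449 × 0.0228)) = 1/(2 × 0.032) = 15.6

(L/D)max = 15.6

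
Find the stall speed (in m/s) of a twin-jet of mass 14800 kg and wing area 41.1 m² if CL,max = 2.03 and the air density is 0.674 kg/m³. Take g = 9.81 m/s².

Stall occurs when L = W at CL,max. W = mg = 14800 × 9.81 = 1.452×10^5 N.
V_stall = √(2W/(ρ·S·CL,max)) = √(2 × 1.452×10^5 / (0.674 × 41.1 × 2.03))
V_stall = √5164 = 71.9 m/s

V_stall = 71.9 m/s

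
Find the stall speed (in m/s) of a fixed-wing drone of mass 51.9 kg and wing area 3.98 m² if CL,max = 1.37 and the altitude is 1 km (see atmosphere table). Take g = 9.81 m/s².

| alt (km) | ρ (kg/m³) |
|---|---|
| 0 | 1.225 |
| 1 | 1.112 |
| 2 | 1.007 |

V_stall = 13 m/s

At 1 km, from the table: ρ = 1.112 kg/m³.
Stall occurs when L = W at CL,max. W = mg = 51.9 × 9.81 = 509.1 N.
From L = ½ρV²S·CL,max = W: V_stall = √(2W/(ρSCL,max)) = √(2·509.1/(1.112·3.98·1.37))
V_stall = √167.9 = 13 m/s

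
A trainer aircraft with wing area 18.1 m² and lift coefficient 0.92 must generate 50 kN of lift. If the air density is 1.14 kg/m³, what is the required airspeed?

v = 72.6 m/s

L = ½ρv²S·CL ⇒ v = √(2L/(ρ·S·CL))
v = √(2 × 50000 / (1.14 × 18.1 × 0.92)) = √5268 = 72.6 m/s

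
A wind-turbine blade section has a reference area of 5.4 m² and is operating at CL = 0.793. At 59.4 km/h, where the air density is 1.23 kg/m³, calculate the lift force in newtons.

L = 717 N

Convert speed: v = 59.4 km/h ÷ 3.6 = 16.5 m/s.
Dynamic pressure q = ½ρv² = ½ × 1.23 × 16.5² = 167.4 Pa.
L = q·S·CL = 167.4 × 5.4 × 0.793 = 717 N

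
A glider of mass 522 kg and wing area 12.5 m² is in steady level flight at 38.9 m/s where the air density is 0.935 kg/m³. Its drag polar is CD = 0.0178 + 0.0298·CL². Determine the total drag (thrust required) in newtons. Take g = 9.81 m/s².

D = 246 N

Weight W = mg = 522 × 9.81 = 5120.8 N; in level flight L = W.
Dynamic pressure q = 0.5 × 0.935 × 38.9² = 707.4 Pa.
CL = 2W/(ρv²S) = 2×5120.8/(0.935×38.9²×12.5) = 0.5791.
CD = 0.0178 + 0.0298 × 0.5791² = 0.02779.
D = q·S·CD = 707.4 × 12.5 × 0.02779 = 245.8 N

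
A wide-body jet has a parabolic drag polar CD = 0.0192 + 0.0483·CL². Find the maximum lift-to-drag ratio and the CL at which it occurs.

For CD = CD0 + K·CL², (L/D)max occurs at CL* = √(CD0/K) and equals 1/(2√(K·CD0)).
(L/D)max = 1/(2√(0.0483 × 0.0192)) = 1/(2 × 0.03045) = 16.4
CL* = √(0.0192/0.0483) = 0.63

(L/D)max = 16.4, at CL = 0.63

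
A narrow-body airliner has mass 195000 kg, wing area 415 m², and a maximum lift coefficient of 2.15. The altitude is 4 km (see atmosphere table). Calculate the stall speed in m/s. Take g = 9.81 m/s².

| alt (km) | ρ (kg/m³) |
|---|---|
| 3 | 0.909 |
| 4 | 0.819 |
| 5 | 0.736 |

V_stall = 72.4 m/s

At 4 km, from the table: ρ = 0.819 kg/m³.
At stall, lift equals weight: L = W = m·g = 195000 × 9.81 = 1.913×10^6 N.
V_stall = √(2W/(ρ·S·CL,max)) = √(2 × 1.913×10^6 / (0.819 × 415 × 2.15))
V_stall = √5236 = 72.4 m/s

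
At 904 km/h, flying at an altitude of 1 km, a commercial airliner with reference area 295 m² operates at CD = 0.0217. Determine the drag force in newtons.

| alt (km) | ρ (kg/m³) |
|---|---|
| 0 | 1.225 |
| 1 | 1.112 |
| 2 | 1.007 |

At 1 km, from the table: ρ = 1.112 kg/m³.
Convert speed: v = 904 km/h ÷ 3.6 = 251.1 m/s.
D = ½ρv²S·CD = ½ × 1.112 × 251.1² × 295 × 0.0217 = 2.24×10^5 N ≈ 224 kN

D = 2.24×10^5 N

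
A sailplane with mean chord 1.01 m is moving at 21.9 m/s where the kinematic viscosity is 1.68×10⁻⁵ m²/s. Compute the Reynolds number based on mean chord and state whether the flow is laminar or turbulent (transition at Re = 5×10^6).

Re = v·c/ν = 21.9 × 1.01 / (1.68×10⁻⁵) = 1.32×10^6
Since 1.32×10^6 < 5×10^6, the flow is laminar.

Re = 1.32×10^6 (laminar)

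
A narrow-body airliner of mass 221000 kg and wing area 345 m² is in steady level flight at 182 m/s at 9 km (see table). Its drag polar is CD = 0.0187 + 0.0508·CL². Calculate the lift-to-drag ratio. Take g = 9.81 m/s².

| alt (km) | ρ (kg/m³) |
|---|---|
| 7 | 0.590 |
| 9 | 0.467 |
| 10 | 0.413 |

L/D = 15.6

At 9 km, from the table: ρ = 0.467 kg/m³.
Level flight ⇒ L = W = m·g = 221000 × 9.81 = 2.168×10^6 N.
q = ½ρv² = ½ × 0.467 × 182² = 7734 Pa.
CL = W/(q·S) = 2.168×10^6 / (7734 × 345) = 0.8125.
CD = 0.0187 + 0.0508 × 0.8125² = 0.05223.
L/D = CL/CD = 0.8125 / 0.05223 = 15.6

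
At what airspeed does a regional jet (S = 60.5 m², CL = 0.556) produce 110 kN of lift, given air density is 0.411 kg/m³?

L = ½ρv²S·CL ⇒ v = √(2L/(ρ·S·CL))
v = √(2 × 1.1×10^5 / (0.411 × 60.5 × 0.556)) = √15910 = 126 m/s

v = 126 m/s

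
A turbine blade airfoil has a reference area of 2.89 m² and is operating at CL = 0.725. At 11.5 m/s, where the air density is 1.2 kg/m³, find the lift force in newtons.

L = 166 N

L = ½ρv²S·CL = ½ × 1.2 × 11.5² × 2.89 × 0.725 = 166 N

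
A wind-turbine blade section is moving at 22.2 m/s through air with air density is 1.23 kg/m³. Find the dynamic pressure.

q = 303 Pa

q = ½ρv² = ½ × 1.23 × 22.2² = 303 Pa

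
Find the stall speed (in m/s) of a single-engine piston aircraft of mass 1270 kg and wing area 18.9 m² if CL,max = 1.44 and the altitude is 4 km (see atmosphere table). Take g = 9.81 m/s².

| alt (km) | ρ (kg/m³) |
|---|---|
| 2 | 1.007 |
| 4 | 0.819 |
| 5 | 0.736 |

V_stall = 33.4 m/s

At 4 km, from the table: ρ = 0.819 kg/m³.
At stall, lift equals weight: L = W = m·g = 1270 × 9.81 = 12460 N.
From L = ½ρV²S·CL,max = W: V_stall = √(2W/(ρSCL,max)) = √(2·12460/(0.819·18.9·1.44))
V_stall = √1118 = 33.4 m/s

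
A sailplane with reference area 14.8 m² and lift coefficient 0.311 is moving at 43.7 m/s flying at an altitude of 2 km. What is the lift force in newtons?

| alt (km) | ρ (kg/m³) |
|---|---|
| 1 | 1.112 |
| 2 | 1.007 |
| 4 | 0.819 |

L = 4430 N

At 2 km, from the table: ρ = 1.007 kg/m³.
L = ½ρv²S·CL = ½ × 1.007 × 43.7² × 14.8 × 0.311 = 4430 N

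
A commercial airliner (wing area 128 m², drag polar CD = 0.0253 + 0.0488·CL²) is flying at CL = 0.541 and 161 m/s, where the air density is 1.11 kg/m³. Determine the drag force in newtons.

CD = 0.0253 + 0.0488 × 0.541² = 0.03958
D = ½ρv²S·CD = ½ × 1.11 × 161² × 128 × 0.03958 = 72900 N

D = 72900 N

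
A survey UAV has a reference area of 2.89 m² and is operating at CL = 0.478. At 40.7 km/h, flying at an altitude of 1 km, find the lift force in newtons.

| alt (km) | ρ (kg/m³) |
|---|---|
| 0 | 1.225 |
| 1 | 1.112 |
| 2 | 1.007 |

At 1 km, from the table: ρ = 1.112 kg/m³.
Convert speed: v = 40.7 km/h ÷ 3.6 = 11.31 m/s.
L = ½ρv²S·CL = ½ × 1.112 × 11.31² × 2.89 × 0.478 = 98.2 N

L = 98.2 N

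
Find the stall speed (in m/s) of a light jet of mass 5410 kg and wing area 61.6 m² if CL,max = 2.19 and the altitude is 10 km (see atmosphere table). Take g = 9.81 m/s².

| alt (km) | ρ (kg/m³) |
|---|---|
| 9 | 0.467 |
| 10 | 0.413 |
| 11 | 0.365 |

V_stall = 43.6 m/s

At 10 km, from the table: ρ = 0.413 kg/m³.
Weight W = mg = 5410 × 9.81 = 53070 N.
V_stall = √(2W/(ρ·S·CL,max)) = √(2 × 53070 / (0.413 × 61.6 × 2.19))
V_stall = √1905 = 43.6 m/s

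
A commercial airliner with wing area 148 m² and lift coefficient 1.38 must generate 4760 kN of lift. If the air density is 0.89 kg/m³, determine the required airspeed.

v = 229 m/s

L = ½ρv²S·CL ⇒ v = √(2L/(ρ·S·CL))
v = √(2 × 4.76×10^6 / (0.89 × 148 × 1.38)) = √52370 = 229 m/s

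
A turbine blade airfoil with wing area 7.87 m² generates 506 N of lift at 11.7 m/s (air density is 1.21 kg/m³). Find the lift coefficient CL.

CL = 0.776

From L = ½ρv²S·CL, rearranging gives CL = 2L/(ρv²S).
CL = 2 × 506 / (1.21 × 11.7² × 7.87) = 0.776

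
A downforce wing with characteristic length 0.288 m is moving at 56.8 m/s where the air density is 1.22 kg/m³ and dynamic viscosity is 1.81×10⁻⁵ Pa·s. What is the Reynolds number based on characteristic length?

Re = 1.1×10^6

Re = ρ·v·c/μ = 1.22 × 56.8 × 0.288 / (1.81×10⁻⁵) = 1.1×10^6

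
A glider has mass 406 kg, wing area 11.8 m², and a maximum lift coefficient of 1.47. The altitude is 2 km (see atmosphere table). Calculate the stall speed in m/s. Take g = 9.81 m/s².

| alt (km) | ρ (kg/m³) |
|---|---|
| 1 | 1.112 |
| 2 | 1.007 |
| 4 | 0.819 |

V_stall = 21.4 m/s

At 2 km, from the table: ρ = 1.007 kg/m³.
Stall occurs when L = W at CL,max. W = mg = 406 × 9.81 = 3983 N.
V_stall = √(2W/(ρ·S·CL,max)) = √(2 × 3983 / (1.007 × 11.8 × 1.47))
V_stall = √456 = 21.4 m/s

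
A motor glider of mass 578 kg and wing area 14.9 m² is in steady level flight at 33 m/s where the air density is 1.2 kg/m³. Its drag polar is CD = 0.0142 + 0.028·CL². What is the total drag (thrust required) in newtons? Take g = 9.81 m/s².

Weight W = mg = 578 × 9.81 = 5670.2 N; in level flight L = W.
q = ½ρv² = ½ × 1.2 × 33² = 653.4 Pa.
CL = 2W/(ρv²S) = 2×5670.2/(1.2×33²×14.9) = 0.5824.
CD = 0.0142 + 0.028 × 0.5824² = 0.0237.
D = q·S·CD = 653.4 × 14.9 × 0.0237 = 230.7 N

D = 231 N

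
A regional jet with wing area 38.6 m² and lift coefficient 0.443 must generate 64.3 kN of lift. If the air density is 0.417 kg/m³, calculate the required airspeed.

L = ½ρv²S·CL ⇒ v = √(2L/(ρ·S·CL))
v = √(2 × 64300 / (0.417 × 38.6 × 0.443)) = √18030 = 134 m/s

v = 134 m/s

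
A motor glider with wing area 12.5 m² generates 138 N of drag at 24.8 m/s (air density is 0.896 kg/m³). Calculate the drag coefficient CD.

CD = 0.0401

From D = ½ρv²S·CD, rearranging gives CD = 2D/(ρv²S).
CD = 2 × 138 / (0.896 × 24.8² × 12.5) = 0.0401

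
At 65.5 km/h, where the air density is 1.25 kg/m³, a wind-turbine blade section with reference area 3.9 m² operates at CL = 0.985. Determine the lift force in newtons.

Convert speed: v = 65.5 km/h ÷ 3.6 = 18.19 m/s.
Dynamic pressure q = ½ρv² = ½ × 1.25 × 18.19² = 206.9 Pa.
L = q·S·CL = 206.9 × 3.9 × 0.985 = 795 N

L = 795 N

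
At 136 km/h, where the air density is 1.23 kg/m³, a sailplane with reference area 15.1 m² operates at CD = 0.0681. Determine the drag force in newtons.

Convert speed: v = 136 km/h ÷ 3.6 = 37.78 m/s.
D = ½ρv²S·CD = ½ × 1.23 × 37.78² × 15.1 × 0.0681 = 903 N

D = 903 N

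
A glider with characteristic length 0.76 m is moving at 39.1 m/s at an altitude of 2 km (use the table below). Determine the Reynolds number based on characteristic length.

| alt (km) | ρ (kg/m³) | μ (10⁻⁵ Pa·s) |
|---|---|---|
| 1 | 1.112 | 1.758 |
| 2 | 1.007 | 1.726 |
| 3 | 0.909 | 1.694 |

At 2 km, from the table: ρ = 1.007 kg/m³, μ = 1.726×10⁻⁵ Pa·s.
Re = ρ·v·c/μ = 1.007 × 39.1 × 0.76 / (1.726×10⁻⁵) = 1.73×10^6

Re = 1.73×10^6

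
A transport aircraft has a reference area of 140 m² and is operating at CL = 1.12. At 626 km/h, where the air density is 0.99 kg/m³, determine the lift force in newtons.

L = 2.35×10^6 N

Convert speed: v = 626 km/h ÷ 3.6 = 173.9 m/s.
L = ½ρv²S·CL = ½ × 0.99 × 173.9² × 140 × 1.12 = 2.35×10^6 N ≈ 2350 kN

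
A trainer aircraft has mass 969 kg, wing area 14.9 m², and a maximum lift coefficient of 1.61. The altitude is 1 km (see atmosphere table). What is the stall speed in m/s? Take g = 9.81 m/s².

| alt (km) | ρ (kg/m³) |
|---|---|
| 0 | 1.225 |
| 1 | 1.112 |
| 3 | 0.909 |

V_stall = 26.7 m/s

At 1 km, from the table: ρ = 1.112 kg/m³.
At stall, lift equals weight: L = W = m·g = 969 × 9.81 = 9506 N.
V_stall = √(2W/(ρ·S·CL,max)) = √(2 × 9506 / (1.112 × 14.9 × 1.61))
V_stall = √712.7 = 26.7 m/s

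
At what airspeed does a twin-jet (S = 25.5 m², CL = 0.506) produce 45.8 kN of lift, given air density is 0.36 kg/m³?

v = 140 m/s

L = ½ρv²S·CL ⇒ v = √(2L/(ρ·S·CL))
v = √(2 × 45800 / (0.36 × 25.5 × 0.506)) = √19720 = 140 m/s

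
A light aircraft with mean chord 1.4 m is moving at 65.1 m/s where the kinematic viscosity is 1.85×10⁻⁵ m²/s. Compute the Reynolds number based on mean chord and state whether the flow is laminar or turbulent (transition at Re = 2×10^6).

Re = 4.93×10^6 (turbulent)

Re = v·c/ν = 65.1 × 1.4 / (1.85×10⁻⁵) = 4.93×10^6
Since 4.93×10^6 > 2×10^6, the flow is turbulent.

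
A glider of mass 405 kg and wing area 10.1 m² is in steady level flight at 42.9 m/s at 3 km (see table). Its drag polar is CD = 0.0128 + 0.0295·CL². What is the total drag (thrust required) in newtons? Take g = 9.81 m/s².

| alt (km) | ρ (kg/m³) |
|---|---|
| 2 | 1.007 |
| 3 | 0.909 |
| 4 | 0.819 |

D = 163 N

At 3 km, from the table: ρ = 0.909 kg/m³.
Weight W = mg = 405 × 9.81 = 3973.1 N; in level flight L = W.
q = ½ρv² = ½ × 0.909 × 42.9² = 836.5 Pa.
CL = W/(q·S) = 3973.1 / (836.5 × 10.1) = 0.4703.
CD = 0.0128 + 0.0295 × 0.4703² = 0.01932.
D = q·S·CD = 836.5 × 10.1 × 0.01932 = 163.3 N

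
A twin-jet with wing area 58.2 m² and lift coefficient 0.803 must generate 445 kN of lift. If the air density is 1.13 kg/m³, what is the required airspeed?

L = ½ρv²S·CL ⇒ v = √(2L/(ρ·S·CL))
v = √(2 × 4.45×10^5 / (1.13 × 58.2 × 0.803)) = √16850 = 130 m/s

v = 130 m/s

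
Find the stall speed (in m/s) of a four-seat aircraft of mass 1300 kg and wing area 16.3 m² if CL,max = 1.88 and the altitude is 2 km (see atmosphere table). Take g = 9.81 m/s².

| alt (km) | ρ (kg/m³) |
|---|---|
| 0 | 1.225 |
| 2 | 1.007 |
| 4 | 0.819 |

V_stall = 28.7 m/s

At 2 km, from the table: ρ = 1.007 kg/m³.
Weight W = mg = 1300 × 9.81 = 12750 N.
From L = ½ρV²S·CL,max = W: V_stall = √(2W/(ρSCL,max)) = √(2·12750/(1.007·16.3·1.88))
V_stall = √826.5 = 28.7 m/s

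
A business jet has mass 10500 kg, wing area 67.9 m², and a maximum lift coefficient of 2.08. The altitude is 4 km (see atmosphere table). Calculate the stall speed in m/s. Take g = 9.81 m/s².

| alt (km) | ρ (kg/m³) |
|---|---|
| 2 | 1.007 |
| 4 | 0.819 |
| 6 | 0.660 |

V_stall = 42.2 m/s

At 4 km, from the table: ρ = 0.819 kg/m³.
Stall occurs when L = W at CL,max. W = mg = 10500 × 9.81 = 1.03×10^5 N.
V_stall = √(2W/(ρ·S·CL,max)) = √(2 × 1.03×10^5 / (0.819 × 67.9 × 2.08))
V_stall = √1781 = 42.2 m/s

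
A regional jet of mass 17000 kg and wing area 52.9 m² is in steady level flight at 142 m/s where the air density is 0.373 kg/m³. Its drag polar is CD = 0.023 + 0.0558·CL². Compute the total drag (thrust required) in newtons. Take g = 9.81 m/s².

Level flight ⇒ L = W = m·g = 17000 × 9.81 = 1.6677×10^5 N.
Dynamic pressure q = 0.5 × 0.373 × 142² = 3761 Pa.
Required CL = L/(qS) = 1.6677×10^5/(3761·52.9) = 0.8383.
CD = 0.023 + 0.0558 × 0.8383² = 0.06221.
D = q·S·CD = 3761 × 52.9 × 0.06221 = 12380 N

D = 12400 N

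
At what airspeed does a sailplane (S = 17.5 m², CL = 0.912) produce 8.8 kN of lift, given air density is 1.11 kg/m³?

v = 31.5 m/s

L = ½ρv²S·CL ⇒ v = √(2L/(ρ·S·CL))
v = √(2 × 8800 / (1.11 × 17.5 × 0.912)) = √993.5 = 31.5 m/s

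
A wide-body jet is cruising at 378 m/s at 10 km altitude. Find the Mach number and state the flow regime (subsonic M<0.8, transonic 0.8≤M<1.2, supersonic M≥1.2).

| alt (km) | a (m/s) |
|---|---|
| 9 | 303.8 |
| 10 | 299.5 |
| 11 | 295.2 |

At 10 km, from the table: a = 299.5 m/s.
M = v/a = 378 / 299.5 = 1.26
M = 1.26 → supersonic.

M = 1.26 (supersonic)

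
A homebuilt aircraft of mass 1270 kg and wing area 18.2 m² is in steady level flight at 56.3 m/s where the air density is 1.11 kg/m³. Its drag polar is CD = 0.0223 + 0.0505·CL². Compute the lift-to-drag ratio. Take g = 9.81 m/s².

Weight W = mg = 1270 × 9.81 = 12459 N; in level flight L = W.
q = ½ρv² = ½ × 1.11 × 56.3² = 1759 Pa.
CL = 2W/(ρv²S) = 2×12459/(1.11×56.3²×18.2) = 0.3891.
CD = 0.0223 + 0.0505 × 0.3891² = 0.02995.
L/D = CL/CD = 0.3891 / 0.02995 = 13

L/D = 13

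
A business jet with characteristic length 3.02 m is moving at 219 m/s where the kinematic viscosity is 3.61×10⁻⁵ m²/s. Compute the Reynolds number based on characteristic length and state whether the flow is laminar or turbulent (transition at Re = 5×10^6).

Re = v·c/ν = 219 × 3.02 / (3.61×10⁻⁵) = 1.83×10^7
Since 1.83×10^7 > 5×10^6, the flow is turbulent.

Re = 1.83×10^7 (turbulent)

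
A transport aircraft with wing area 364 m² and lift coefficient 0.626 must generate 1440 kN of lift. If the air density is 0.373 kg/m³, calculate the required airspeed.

L = ½ρv²S·CL ⇒ v = √(2L/(ρ·S·CL))
v = √(2 × 1.44×10^6 / (0.373 × 364 × 0.626)) = √33890 = 184 m/s

v = 184 m/s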